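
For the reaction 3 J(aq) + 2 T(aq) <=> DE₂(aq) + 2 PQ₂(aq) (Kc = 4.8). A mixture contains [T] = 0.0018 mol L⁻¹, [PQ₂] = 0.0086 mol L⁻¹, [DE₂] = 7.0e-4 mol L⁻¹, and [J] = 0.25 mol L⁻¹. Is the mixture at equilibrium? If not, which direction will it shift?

Qc = [DE₂]·[PQ₂]² / ([J]³·[T]²) = (7.0e-4)·(0.0086)² / ((0.25)³·(0.0018)²) = 1.0
Qc = 1.0 < Kc = 4.8: net forward reaction.

no; Q < K, reaction proceeds forward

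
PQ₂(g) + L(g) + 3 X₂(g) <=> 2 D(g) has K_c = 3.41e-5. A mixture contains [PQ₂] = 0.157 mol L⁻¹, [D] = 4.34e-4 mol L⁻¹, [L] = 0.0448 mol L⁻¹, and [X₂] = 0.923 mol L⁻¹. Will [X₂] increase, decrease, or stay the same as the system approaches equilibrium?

stay the same

Q_c = [D]² / ([PQ₂]·[L]·[X₂]³) = (4.34e-4)² / ((0.157)·(0.0448)·(0.923)³) = 3.41e-5
Q_c = 3.41e-5 = K_c; the system is at equilibrium.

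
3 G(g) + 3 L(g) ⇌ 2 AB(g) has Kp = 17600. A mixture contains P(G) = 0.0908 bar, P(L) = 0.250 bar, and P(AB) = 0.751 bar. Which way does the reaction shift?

Qp = P(AB)² / (P(G)³·P(L)³) = (0.751)² / ((0.0908)³·(0.250)³) = 48200
Qp = 48200 > Kp = 17600, so the reverse reaction proceeds.

reverse (toward reactants)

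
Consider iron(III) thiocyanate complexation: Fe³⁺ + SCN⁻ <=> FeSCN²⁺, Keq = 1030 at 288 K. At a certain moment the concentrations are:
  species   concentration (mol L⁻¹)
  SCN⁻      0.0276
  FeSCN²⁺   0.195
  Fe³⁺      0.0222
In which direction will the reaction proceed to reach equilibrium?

to the right

Q = [FeSCN²⁺] / ([Fe³⁺]·[SCN⁻]) = (0.195) / ((0.0222)·(0.0276)) = 318
Q = 318 < Keq = 1030, so the forward reaction proceeds.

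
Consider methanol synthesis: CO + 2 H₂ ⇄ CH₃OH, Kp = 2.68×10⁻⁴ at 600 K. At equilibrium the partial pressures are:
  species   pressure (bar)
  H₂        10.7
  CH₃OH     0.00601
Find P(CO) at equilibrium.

At equilibrium, Kp = P(CH₃OH) / (P(CO)·P(H₂)²) = 2.68×10⁻⁴.
(0.00601) / ((P(CO))·(10.7)²) = 2.68×10⁻⁴
P(CO) = 0.196 bar

P(CO) = 0.196 bar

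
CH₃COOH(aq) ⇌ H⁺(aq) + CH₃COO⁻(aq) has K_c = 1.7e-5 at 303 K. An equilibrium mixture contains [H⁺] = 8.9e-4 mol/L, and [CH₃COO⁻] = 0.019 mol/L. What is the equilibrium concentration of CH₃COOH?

[CH₃COOH] = 0.99 mol/L

At equilibrium, K_c = [H⁺]·[CH₃COO⁻] / [CH₃COOH] = 1.7e-5.
(8.9e-4)·(0.019) / ([CH₃COOH]) = 1.7e-5
[CH₃COOH] = 0.995 = 0.99 mol/L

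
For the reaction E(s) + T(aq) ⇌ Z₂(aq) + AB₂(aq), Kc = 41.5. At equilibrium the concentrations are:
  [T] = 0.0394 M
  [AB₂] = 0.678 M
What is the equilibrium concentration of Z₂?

[Z₂] = 2.41 M

(E is a pure solid — omitted from Kc.)
At equilibrium, Kc = [Z₂]·[AB₂] / [T] = 41.5.
([Z₂])·(0.678) / (0.0394) = 41.5
[Z₂] = 2.41 M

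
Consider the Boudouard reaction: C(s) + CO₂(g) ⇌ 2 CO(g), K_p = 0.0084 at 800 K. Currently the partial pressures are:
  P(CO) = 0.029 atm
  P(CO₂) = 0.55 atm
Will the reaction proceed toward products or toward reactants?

(C is a pure solid — omitted from Q_p.)
Q_p = P(CO)² / P(CO₂) = (0.029)² / (0.55) = 0.0015
Q_p = 0.0015 < K_p = 0.0084, so the forward reaction proceeds.

toward products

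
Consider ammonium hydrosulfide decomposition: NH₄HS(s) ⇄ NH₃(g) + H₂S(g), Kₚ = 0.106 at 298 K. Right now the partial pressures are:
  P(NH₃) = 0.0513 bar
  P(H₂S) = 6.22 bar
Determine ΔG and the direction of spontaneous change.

(NH₄HS is a pure solid — omitted from Qₚ.)
Qₚ = P(NH₃)·P(H₂S) = (0.0513)·(6.22) = 0.319
ΔG = RT ln(Qₚ/Kₚ) = (8.314 J mol⁻¹ K⁻¹)(298 K) × ln(0.319/0.106)
   = (2.478 kJ/mol)(1.102) = 2.73 kJ/mol
ΔG > 0, so the forward reaction is non-spontaneous (proceeds in reverse).

ΔG = 2.73 kJ/mol; the forward reaction is non-spontaneous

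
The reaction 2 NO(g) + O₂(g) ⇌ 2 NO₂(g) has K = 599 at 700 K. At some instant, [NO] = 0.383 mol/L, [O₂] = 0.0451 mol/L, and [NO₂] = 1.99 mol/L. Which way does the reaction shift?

neither direction; the system is at equilibrium

Q = [NO₂]² / ([NO]²·[O₂]) = (1.99)² / ((0.383)²·(0.0451)) = 599
Q = 599 = K, so the system is already at equilibrium.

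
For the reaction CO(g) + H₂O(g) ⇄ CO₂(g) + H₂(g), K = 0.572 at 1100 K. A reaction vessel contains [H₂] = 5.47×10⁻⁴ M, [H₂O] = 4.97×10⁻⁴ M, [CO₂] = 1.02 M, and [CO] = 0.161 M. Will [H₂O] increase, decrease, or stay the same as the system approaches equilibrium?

increase

Q = [CO₂]·[H₂] / ([CO]·[H₂O]) = (1.02)·(5.47×10⁻⁴) / ((0.161)·(4.97×10⁻⁴)) = 6.97
Q = 6.97 > K = 0.572: net reverse reaction.
H₂O is a reactant, so it increases.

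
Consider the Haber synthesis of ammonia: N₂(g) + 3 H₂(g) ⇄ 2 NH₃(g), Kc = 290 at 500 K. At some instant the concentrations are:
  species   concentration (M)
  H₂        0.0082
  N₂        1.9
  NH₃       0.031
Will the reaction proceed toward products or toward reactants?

toward reactants

Qc = [NH₃]² / ([N₂]·[H₂]³) = (0.031)² / ((1.9)·(0.0082)³) = 920
Qc = 920 > Kc = 290, so the reverse reaction proceeds.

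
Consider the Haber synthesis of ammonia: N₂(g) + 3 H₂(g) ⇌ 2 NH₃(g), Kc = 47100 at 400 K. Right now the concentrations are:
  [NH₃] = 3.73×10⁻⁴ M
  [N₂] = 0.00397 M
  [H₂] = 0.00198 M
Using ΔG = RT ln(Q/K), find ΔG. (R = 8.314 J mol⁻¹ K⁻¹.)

ΔG = -7.80 kJ/mol

Qc = [NH₃]² / ([N₂]·[H₂]³) = (3.73×10⁻⁴)² / ((0.00397)·(0.00198)³) = 4510
ΔG = RT ln(Qc/Kc) = (8.314 J mol⁻¹ K⁻¹)(400 K) × ln(4510/47100)
   = (3.326 kJ/mol)(-2.346) = -7.80 kJ/mol
ΔG < 0, so the forward reaction is spontaneous (proceeds forward).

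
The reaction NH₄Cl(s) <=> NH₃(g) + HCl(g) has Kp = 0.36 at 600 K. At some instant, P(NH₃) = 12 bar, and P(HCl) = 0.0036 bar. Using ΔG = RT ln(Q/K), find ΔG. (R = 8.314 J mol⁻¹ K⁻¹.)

(NH₄Cl is a pure solid — omitted from Qp.)
Qp = P(NH₃)·P(HCl) = (12)·(0.0036) = 0.0432
ΔG = RT ln(Qp/Kp) = (8.314 J mol⁻¹ K⁻¹)(600 K) × ln(0.0432/0.36)
   = (4.988 kJ/mol)(-2.120) = -10.6 kJ/mol
ΔG < 0, so the forward reaction is spontaneous (proceeds forward).

ΔG = -10.6 kJ/mol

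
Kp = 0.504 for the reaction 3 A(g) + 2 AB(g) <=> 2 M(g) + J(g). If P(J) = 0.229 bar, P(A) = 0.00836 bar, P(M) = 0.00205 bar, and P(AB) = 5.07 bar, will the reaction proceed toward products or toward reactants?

to the right

Qp = P(M)²·P(J) / (P(A)³·P(AB)²) = (0.00205)²·(0.229) / ((0.00836)³·(5.07)²) = 0.0641
Qp = 0.0641 < Kp = 0.504, so the forward reaction proceeds.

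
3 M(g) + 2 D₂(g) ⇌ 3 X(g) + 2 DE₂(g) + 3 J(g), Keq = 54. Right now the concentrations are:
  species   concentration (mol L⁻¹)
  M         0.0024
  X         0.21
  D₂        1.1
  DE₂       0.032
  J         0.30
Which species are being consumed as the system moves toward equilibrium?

Q = [X]³·[DE₂]²·[J]³ / ([M]³·[D₂]²) = (0.21)³·(0.032)²·(0.30)³ / ((0.0024)³·(1.1)²) = 15
Q = 15 < Keq = 54: net forward reaction.

M, D₂ (reactants)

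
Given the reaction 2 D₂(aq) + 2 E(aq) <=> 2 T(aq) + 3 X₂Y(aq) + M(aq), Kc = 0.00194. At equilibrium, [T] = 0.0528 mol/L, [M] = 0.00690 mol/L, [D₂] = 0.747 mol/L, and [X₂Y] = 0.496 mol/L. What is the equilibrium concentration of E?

[E] = 0.0466 mol/L

At equilibrium, Kc = [T]²·[X₂Y]³·[M] / ([D₂]²·[E]²) = 0.00194.
(0.0528)²·(0.496)³·(0.00690) / ((0.747)²·([E])²) = 0.00194
[E]² = 0.00217 ⇒ [E] = 0.0466 mol/L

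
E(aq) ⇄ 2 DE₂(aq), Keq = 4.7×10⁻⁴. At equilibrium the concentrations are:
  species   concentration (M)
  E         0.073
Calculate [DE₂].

[DE₂] = 0.0059 M

At equilibrium, Keq = [DE₂]² / [E] = 4.7×10⁻⁴.
([DE₂])² / (0.073) = 4.7×10⁻⁴
[DE₂]² = 3.43×10⁻⁵ ⇒ [DE₂] = 0.0059 M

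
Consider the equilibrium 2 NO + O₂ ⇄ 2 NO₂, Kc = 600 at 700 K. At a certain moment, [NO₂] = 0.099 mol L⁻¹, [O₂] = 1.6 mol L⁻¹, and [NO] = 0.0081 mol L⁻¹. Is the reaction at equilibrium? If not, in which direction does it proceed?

toward products

Qc = [NO₂]² / ([NO]²·[O₂]) = (0.099)² / ((0.0081)²·(1.6)) = 93
Qc = 93 < Kc = 600, so the forward reaction proceeds.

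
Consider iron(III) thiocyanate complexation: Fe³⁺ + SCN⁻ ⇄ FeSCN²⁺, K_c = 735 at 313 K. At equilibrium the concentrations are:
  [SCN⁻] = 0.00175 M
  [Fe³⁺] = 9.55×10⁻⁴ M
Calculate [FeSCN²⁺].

At equilibrium, K_c = [FeSCN²⁺] / ([Fe³⁺]·[SCN⁻]) = 735.
([FeSCN²⁺]) / ((9.55×10⁻⁴)·(0.00175)) = 735
[FeSCN²⁺] = 0.00123 M

[FeSCN²⁺] = 0.00123 M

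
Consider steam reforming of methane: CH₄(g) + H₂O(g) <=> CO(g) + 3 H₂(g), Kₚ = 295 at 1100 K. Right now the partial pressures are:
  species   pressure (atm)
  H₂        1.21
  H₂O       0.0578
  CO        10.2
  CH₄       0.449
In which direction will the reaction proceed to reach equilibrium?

in the reverse direction

Qₚ = P(CO)·P(H₂)³ / (P(CH₄)·P(H₂O)) = (10.2)·(1.21)³ / ((0.449)·(0.0578)) = 696
Qₚ = 696 > Kₚ = 295, so the reverse reaction proceeds.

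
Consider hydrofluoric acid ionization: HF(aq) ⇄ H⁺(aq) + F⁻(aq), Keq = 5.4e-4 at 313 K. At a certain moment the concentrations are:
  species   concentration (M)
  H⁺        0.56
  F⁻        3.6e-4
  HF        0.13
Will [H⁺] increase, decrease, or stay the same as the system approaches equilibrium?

decrease

Q = [H⁺]·[F⁻] / [HF] = (0.56)·(3.6e-4) / (0.13) = 0.0016
Q = 0.0016 > Keq = 5.4e-4: net reverse reaction.
H⁺ is a product, so it decreases.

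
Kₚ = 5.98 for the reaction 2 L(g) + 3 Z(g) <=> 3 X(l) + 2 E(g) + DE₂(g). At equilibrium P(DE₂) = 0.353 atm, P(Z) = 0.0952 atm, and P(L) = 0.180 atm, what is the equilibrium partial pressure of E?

(X is a pure liquid — omitted from Kₚ.)
At equilibrium, Kₚ = P(E)²·P(DE₂) / (P(L)²·P(Z)³) = 5.98.
(P(E))²·(0.353) / ((0.180)²·(0.0952)³) = 5.98
P(E)² = 4.74×10⁻⁴ ⇒ P(E) = 0.0218 atm

P(E) = 0.0218 atm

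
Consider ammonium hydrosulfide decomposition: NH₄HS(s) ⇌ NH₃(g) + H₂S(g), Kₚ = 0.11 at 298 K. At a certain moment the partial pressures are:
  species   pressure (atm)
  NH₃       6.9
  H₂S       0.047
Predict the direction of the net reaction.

(NH₄HS is a pure solid — omitted from Qₚ.)
Qₚ = P(NH₃)·P(H₂S) = (6.9)·(0.047) = 0.32
Qₚ = 0.32 > Kₚ = 0.11, so the reverse reaction proceeds.

reverse (toward reactants)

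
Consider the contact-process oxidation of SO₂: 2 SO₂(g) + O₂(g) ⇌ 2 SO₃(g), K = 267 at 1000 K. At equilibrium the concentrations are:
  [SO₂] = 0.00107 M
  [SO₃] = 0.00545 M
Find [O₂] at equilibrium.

[O₂] = 0.0972 M

At equilibrium, K = [SO₃]² / ([SO₂]²·[O₂]) = 267.
(0.00545)² / ((0.00107)²·([O₂])) = 267
[O₂] = 0.0972 M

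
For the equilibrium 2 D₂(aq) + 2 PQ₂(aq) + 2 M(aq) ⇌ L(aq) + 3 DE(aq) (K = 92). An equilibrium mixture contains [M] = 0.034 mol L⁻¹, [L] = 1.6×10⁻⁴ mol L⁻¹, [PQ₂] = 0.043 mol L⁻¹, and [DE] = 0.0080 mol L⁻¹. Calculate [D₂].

[D₂] = 6.5×10⁻⁴ mol L⁻¹

At equilibrium, K = [L]·[DE]³ / ([D₂]²·[PQ₂]²·[M]²) = 92.
(1.6×10⁻⁴)·(0.0080)³ / (([D₂])²·(0.043)²·(0.034)²) = 92
[D₂]² = 4.17×10⁻⁷ ⇒ [D₂] = 6.5×10⁻⁴ mol L⁻¹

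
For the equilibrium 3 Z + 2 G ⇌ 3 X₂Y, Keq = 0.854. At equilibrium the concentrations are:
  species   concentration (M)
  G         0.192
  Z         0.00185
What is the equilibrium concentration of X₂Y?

At equilibrium, Keq = [X₂Y]³ / ([Z]³·[G]²) = 0.854.
([X₂Y])³ / ((0.00185)³·(0.192)²) = 0.854
[X₂Y]³ = 1.99×10⁻¹⁰ ⇒ [X₂Y] = 5.84×10⁻⁴ M

[X₂Y] = 5.84×10⁻⁴ M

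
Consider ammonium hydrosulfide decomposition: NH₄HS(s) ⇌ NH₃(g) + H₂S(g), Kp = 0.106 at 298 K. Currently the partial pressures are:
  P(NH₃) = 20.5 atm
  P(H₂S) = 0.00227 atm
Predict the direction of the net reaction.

(NH₄HS is a pure solid — omitted from Qp.)
Qp = P(NH₃)·P(H₂S) = (20.5)·(0.00227) = 0.0465
Qp = 0.0465 < Kp = 0.106, so the forward reaction proceeds.

forward (toward products)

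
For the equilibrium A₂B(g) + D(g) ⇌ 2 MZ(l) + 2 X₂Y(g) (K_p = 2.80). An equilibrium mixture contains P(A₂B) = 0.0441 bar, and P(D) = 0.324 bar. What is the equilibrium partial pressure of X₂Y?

P(X₂Y) = 0.200 bar

(MZ is a pure liquid — omitted from K_p.)
At equilibrium, K_p = P(X₂Y)² / (P(A₂B)·P(D)) = 2.80.
(P(X₂Y))² / ((0.0441)·(0.324)) = 2.80
P(X₂Y)² = 0.0400 ⇒ P(X₂Y) = 0.200 bar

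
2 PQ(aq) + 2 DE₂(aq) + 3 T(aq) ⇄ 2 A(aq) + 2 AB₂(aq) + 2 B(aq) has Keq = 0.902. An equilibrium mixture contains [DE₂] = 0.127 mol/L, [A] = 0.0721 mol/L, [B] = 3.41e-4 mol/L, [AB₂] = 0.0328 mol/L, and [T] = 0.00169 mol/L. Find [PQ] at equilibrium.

[PQ] = 0.0962 mol/L

At equilibrium, Keq = [A]²·[AB₂]²·[B]² / ([PQ]²·[DE₂]²·[T]³) = 0.902.
(0.0721)²·(0.0328)²·(3.41e-4)² / (([PQ])²·(0.127)²·(0.00169)³) = 0.902
[PQ]² = 0.00926 ⇒ [PQ] = 0.0962 mol/L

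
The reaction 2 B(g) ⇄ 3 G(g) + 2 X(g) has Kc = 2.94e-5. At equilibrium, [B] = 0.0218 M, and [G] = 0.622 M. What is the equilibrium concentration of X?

[X] = 2.41e-4 M

At equilibrium, Kc = [G]³·[X]² / [B]² = 2.94e-5.
(0.622)³·([X])² / (0.0218)² = 2.94e-5
[X]² = 5.81e-8 ⇒ [X] = 2.41e-4 M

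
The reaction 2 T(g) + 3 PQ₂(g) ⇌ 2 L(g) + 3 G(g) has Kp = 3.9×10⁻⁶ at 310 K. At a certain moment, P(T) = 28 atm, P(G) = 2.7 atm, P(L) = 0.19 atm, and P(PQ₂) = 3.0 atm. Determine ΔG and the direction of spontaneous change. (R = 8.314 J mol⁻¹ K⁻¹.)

Qp = P(L)²·P(G)³ / (P(T)²·P(PQ₂)³) = (0.19)²·(2.7)³ / ((28)²·(3.0)³) = 3.36×10⁻⁵
ΔG = RT ln(Qp/Kp) = (8.314 J mol⁻¹ K⁻¹)(310 K) × ln(3.36×10⁻⁵/3.9×10⁻⁶)
   = (2.577 kJ/mol)(2.154) = 5.55 kJ/mol
ΔG > 0, so the forward reaction is non-spontaneous (proceeds in reverse).

ΔG = 5.55 kJ/mol; the forward reaction is non-spontaneous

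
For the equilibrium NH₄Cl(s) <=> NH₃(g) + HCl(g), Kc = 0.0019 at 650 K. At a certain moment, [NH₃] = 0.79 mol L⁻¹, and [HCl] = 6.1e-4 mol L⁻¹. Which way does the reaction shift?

to the right

(NH₄Cl is a pure solid — omitted from Qc.)
Qc = [NH₃]·[HCl] = (0.79)·(6.1e-4) = 4.8e-4
Qc = 4.8e-4 < Kc = 0.0019, so the forward reaction proceeds.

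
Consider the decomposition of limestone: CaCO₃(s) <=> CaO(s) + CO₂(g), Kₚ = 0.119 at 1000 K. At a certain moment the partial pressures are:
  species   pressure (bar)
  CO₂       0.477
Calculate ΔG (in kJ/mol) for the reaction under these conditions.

ΔG = 11.5 kJ/mol

(CaCO₃, CaO are pure solids — omitted from Qₚ.)
Qₚ = P(CO₂) = 0.477
ΔG = RT ln(Qₚ/Kₚ) = (8.314 J mol⁻¹ K⁻¹)(1000 K) × ln(0.477/0.119)
   = (8.314 kJ/mol)(1.388) = 11.5 kJ/mol
ΔG > 0, so the forward reaction is non-spontaneous (proceeds in reverse).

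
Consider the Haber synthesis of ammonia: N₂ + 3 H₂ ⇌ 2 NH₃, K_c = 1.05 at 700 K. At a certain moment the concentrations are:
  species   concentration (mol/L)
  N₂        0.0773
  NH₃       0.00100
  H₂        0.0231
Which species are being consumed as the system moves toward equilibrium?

Q_c = [NH₃]² / ([N₂]·[H₂]³) = (0.00100)² / ((0.0773)·(0.0231)³) = 1.05
Q_c = 1.05 = K_c; the system is at equilibrium.

none (at equilibrium)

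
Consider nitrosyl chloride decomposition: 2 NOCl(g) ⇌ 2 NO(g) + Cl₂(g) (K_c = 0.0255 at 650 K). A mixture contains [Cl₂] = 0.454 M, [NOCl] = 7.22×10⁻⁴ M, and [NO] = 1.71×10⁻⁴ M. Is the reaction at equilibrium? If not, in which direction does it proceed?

Q_c = [NO]²·[Cl₂] / [NOCl]² = (1.71×10⁻⁴)²·(0.454) / (7.22×10⁻⁴)² = 0.0255
Q_c = 0.0255 = K_c, so the system is already at equilibrium.

no net change (already at equilibrium)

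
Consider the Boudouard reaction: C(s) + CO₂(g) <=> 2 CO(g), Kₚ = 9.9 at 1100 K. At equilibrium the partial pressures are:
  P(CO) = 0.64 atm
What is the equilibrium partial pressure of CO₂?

P(CO₂) = 0.041 atm

(C is a pure solid — omitted from Kₚ.)
At equilibrium, Kₚ = P(CO)² / P(CO₂) = 9.9.
(0.64)² / (P(CO₂)) = 9.9
P(CO₂) = 0.0414 = 0.041 atm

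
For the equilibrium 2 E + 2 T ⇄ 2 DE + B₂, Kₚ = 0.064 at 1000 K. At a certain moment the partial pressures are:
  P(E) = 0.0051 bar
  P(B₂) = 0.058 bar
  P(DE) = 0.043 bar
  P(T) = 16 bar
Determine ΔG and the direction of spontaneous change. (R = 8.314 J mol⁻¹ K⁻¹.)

ΔG = -11.5 kJ/mol; the forward reaction is spontaneous

Qₚ = P(DE)²·P(B₂) / (P(E)²·P(T)²) = (0.043)²·(0.058) / ((0.0051)²·(16)²) = 0.0161
ΔG = RT ln(Qₚ/Kₚ) = (8.314 J mol⁻¹ K⁻¹)(1000 K) × ln(0.0161/0.064)
   = (8.314 kJ/mol)(-1.380) = -11.5 kJ/mol
ΔG < 0, so the forward reaction is spontaneous (proceeds forward).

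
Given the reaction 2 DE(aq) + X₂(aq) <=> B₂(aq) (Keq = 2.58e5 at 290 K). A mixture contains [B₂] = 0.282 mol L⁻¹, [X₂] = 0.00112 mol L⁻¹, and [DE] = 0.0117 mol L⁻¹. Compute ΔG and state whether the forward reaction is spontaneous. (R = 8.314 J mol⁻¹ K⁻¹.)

Q = [B₂] / ([DE]²·[X₂]) = (0.282) / ((0.0117)²·(0.00112)) = 1.84e6
ΔG = RT ln(Q/Keq) = (8.314 J mol⁻¹ K⁻¹)(290 K) × ln(1.84e6/2.58e5)
   = (2.411 kJ/mol)(1.965) = 4.74 kJ/mol
ΔG > 0, so the forward reaction is non-spontaneous (proceeds in reverse).

ΔG = 4.74 kJ/mol; the forward reaction is non-spontaneous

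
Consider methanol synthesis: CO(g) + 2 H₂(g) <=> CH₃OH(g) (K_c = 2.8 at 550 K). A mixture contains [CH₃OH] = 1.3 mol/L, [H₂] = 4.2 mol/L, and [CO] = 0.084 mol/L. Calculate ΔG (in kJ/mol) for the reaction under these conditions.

ΔG = -5.31 kJ/mol

Q_c = [CH₃OH] / ([CO]·[H₂]²) = (1.3) / ((0.084)·(4.2)²) = 0.877
ΔG = RT ln(Q_c/K_c) = (8.314 J mol⁻¹ K⁻¹)(550 K) × ln(0.877/2.8)
   = (4.573 kJ/mol)(-1.161) = -5.31 kJ/mol
ΔG < 0, so the forward reaction is spontaneous (proceeds forward).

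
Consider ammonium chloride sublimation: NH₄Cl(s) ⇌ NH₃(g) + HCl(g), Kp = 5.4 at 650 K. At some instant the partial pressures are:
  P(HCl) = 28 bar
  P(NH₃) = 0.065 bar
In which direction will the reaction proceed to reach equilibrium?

toward products

(NH₄Cl is a pure solid — omitted from Qp.)
Qp = P(NH₃)·P(HCl) = (0.065)·(28) = 1.8
Qp = 1.8 < Kp = 5.4, so the forward reaction proceeds.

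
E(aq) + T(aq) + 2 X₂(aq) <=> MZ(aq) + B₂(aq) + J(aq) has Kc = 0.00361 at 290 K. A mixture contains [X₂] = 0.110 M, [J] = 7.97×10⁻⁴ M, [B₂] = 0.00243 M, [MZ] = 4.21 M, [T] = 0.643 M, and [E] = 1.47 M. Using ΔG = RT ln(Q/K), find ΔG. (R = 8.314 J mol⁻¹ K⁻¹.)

ΔG = -3.91 kJ/mol

Qc = [MZ]·[B₂]·[J] / ([E]·[T]·[X₂]²) = (4.21)·(0.00243)·(7.97×10⁻⁴) / ((1.47)·(0.643)·(0.110)²) = 7.13×10⁻⁴
ΔG = RT ln(Qc/Kc) = (8.314 J mol⁻¹ K⁻¹)(290 K) × ln(7.13×10⁻⁴/0.00361)
   = (2.411 kJ/mol)(-1.622) = -3.91 kJ/mol
ΔG < 0, so the forward reaction is spontaneous (proceeds forward).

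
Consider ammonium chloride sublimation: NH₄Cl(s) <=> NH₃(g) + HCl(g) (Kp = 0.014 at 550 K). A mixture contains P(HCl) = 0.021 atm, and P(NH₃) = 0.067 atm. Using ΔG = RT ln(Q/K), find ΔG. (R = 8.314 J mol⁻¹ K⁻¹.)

(NH₄Cl is a pure solid — omitted from Qp.)
Qp = P(NH₃)·P(HCl) = (0.067)·(0.021) = 0.00141
ΔG = RT ln(Qp/Kp) = (8.314 J mol⁻¹ K⁻¹)(550 K) × ln(0.00141/0.014)
   = (4.573 kJ/mol)(-2.295) = -10.5 kJ/mol
ΔG < 0, so the forward reaction is spontaneous (proceeds forward).

ΔG = -10.5 kJ/mol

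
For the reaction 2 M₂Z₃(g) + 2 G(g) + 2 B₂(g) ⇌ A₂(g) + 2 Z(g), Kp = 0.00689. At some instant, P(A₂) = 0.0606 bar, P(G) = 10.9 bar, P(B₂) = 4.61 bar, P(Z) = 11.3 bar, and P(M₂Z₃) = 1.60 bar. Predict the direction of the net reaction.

in the forward direction

Qp = P(A₂)·P(Z)² / (P(M₂Z₃)²·P(G)²·P(B₂)²) = (0.0606)·(11.3)² / ((1.60)²·(10.9)²·(4.61)²) = 0.00120
Qp = 0.00120 < Kp = 0.00689, so the forward reaction proceeds.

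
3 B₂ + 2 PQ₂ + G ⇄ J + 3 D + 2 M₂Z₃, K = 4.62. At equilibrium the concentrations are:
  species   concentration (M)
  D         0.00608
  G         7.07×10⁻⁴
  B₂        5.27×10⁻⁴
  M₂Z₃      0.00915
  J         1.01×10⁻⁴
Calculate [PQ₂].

[PQ₂] = 0.0631 M

At equilibrium, K = [J]·[D]³·[M₂Z₃]² / ([B₂]³·[PQ₂]²·[G]) = 4.62.
(1.01×10⁻⁴)·(0.00608)³·(0.00915)² / ((5.27×10⁻⁴)³·([PQ₂])²·(7.07×10⁻⁴)) = 4.62
[PQ₂]² = 0.00398 ⇒ [PQ₂] = 0.0631 M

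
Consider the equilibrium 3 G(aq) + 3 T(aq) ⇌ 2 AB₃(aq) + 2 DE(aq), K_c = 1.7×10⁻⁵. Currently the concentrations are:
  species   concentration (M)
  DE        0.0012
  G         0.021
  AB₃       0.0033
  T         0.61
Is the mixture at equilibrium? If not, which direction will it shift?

Q_c = [AB₃]²·[DE]² / ([G]³·[T]³) = (0.0033)²·(0.0012)² / ((0.021)³·(0.61)³) = 7.5×10⁻⁶
Q_c = 7.5×10⁻⁶ < K_c = 1.7×10⁻⁵: net forward reaction.

no; Q < K, reaction proceeds forward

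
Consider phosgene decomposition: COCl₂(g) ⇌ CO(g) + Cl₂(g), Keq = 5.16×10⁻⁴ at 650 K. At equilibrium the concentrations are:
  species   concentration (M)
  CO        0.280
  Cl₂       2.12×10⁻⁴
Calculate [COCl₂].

[COCl₂] = 0.115 M

At equilibrium, Keq = [CO]·[Cl₂] / [COCl₂] = 5.16×10⁻⁴.
(0.280)·(2.12×10⁻⁴) / ([COCl₂]) = 5.16×10⁻⁴
[COCl₂] = 0.115 M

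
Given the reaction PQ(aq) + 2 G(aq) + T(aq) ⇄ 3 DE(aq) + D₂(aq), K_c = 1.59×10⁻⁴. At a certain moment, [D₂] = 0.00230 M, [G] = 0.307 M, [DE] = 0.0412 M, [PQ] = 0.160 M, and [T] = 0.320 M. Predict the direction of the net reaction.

toward products

Q_c = [DE]³·[D₂] / ([PQ]·[G]²·[T]) = (0.0412)³·(0.00230) / ((0.160)·(0.307)²·(0.320)) = 3.33×10⁻⁵
Q_c = 3.33×10⁻⁵ < K_c = 1.59×10⁻⁴, so the forward reaction proceeds.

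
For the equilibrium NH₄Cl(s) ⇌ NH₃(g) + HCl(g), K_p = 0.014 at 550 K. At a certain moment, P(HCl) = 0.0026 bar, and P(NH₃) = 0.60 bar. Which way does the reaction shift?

(NH₄Cl is a pure solid — omitted from Q_p.)
Q_p = P(NH₃)·P(HCl) = (0.60)·(0.0026) = 0.0016
Q_p = 0.0016 < K_p = 0.014, so the forward reaction proceeds.

to the right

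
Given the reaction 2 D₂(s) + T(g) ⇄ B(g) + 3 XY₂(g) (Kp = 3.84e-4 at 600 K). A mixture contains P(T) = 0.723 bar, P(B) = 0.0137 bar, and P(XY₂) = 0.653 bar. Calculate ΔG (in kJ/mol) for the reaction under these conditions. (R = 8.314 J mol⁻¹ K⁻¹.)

ΔG = 13.1 kJ/mol

(D₂ is a pure solid — omitted from Qp.)
Qp = P(B)·P(XY₂)³ / P(T) = (0.0137)·(0.653)³ / (0.723) = 0.00528
ΔG = RT ln(Qp/Kp) = (8.314 J mol⁻¹ K⁻¹)(600 K) × ln(0.00528/3.84e-4)
   = (4.988 kJ/mol)(2.621) = 13.1 kJ/mol
ΔG > 0, so the forward reaction is non-spontaneous (proceeds in reverse).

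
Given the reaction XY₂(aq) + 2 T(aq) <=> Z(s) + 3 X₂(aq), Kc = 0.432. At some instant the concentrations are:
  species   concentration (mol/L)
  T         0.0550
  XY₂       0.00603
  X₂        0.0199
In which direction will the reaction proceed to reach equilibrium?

(Z is a pure solid — omitted from Qc.)
Qc = [X₂]³ / ([XY₂]·[T]²) = (0.0199)³ / ((0.00603)·(0.0550)²) = 0.432
Qc = 0.432 = Kc, so the system is already at equilibrium.

at equilibrium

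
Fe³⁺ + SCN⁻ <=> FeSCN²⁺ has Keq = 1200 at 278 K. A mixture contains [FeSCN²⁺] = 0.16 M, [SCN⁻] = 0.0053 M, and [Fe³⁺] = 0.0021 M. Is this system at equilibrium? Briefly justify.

Q = [FeSCN²⁺] / ([Fe³⁺]·[SCN⁻]) = (0.16) / ((0.0021)·(0.0053)) = 14000
Q = 14000 > Keq = 1200: net reverse reaction.

no; Q > K, reaction proceeds in reverse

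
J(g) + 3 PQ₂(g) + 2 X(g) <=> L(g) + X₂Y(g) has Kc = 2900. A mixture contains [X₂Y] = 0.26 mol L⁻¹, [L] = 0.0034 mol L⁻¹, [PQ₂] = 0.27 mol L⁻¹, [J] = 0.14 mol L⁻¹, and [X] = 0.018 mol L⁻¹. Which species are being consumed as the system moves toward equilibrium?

Qc = [L]·[X₂Y] / ([J]·[PQ₂]³·[X]²) = (0.0034)·(0.26) / ((0.14)·(0.27)³·(0.018)²) = 990
Qc = 990 < Kc = 2900: net forward reaction.

J, PQ₂, X (reactants)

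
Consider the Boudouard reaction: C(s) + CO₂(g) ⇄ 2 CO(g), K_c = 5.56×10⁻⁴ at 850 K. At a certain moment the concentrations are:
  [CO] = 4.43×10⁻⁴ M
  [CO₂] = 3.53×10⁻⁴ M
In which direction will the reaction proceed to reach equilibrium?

at equilibrium

(C is a pure solid — omitted from Q_c.)
Q_c = [CO]² / [CO₂] = (4.43×10⁻⁴)² / (3.53×10⁻⁴) = 5.56×10⁻⁴
Q_c = 5.56×10⁻⁴ = K_c, so the system is already at equilibrium.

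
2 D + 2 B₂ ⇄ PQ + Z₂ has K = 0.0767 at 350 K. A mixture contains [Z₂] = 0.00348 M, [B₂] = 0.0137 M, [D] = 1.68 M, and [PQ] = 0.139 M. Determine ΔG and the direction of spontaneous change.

Q = [PQ]·[Z₂] / ([D]²·[B₂]²) = (0.139)·(0.00348) / ((1.68)²·(0.0137)²) = 0.913
ΔG = RT ln(Q/K) = (8.314 J mol⁻¹ K⁻¹)(350 K) × ln(0.913/0.0767)
   = (2.910 kJ/mol)(2.477) = 7.21 kJ/mol
ΔG > 0, so the forward reaction is non-spontaneous (proceeds in reverse).

ΔG = 7.21 kJ/mol; the forward reaction is non-spontaneous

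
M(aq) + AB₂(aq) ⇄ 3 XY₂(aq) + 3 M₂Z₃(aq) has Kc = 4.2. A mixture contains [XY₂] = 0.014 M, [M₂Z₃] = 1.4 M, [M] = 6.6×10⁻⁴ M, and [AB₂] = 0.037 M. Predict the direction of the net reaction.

Qc = [XY₂]³·[M₂Z₃]³ / ([M]·[AB₂]) = (0.014)³·(1.4)³ / ((6.6×10⁻⁴)·(0.037)) = 0.31
Qc = 0.31 < Kc = 4.2, so the forward reaction proceeds.

to the right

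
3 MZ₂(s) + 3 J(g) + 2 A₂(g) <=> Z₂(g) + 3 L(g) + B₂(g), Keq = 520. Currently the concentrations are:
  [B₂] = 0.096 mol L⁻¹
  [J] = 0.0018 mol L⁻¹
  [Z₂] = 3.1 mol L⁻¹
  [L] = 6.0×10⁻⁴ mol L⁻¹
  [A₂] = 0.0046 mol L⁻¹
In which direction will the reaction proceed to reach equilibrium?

(MZ₂ is a pure solid — omitted from Q.)
Q = [Z₂]·[L]³·[B₂] / ([J]³·[A₂]²) = (3.1)·(6.0×10⁻⁴)³·(0.096) / ((0.0018)³·(0.0046)²) = 520
Q = 520 = Keq, so the system is already at equilibrium.

no net change (already at equilibrium)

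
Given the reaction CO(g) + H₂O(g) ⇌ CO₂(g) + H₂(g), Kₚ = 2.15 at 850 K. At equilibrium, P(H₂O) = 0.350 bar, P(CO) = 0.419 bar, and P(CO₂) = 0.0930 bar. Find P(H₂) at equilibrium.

P(H₂) = 3.39 bar

At equilibrium, Kₚ = P(CO₂)·P(H₂) / (P(CO)·P(H₂O)) = 2.15.
(0.0930)·(P(H₂)) / ((0.419)·(0.350)) = 2.15
P(H₂) = 3.39 bar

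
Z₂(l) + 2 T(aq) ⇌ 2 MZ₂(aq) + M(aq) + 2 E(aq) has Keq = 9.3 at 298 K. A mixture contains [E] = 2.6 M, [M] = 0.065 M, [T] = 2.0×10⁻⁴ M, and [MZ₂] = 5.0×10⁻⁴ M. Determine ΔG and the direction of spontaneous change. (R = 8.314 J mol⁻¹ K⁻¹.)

ΔG = -3.02 kJ/mol; the forward reaction is spontaneous

(Z₂ is a pure liquid — omitted from Q.)
Q = [MZ₂]²·[M]·[E]² / [T]² = (5.0×10⁻⁴)²·(0.065)·(2.6)² / (2.0×10⁻⁴)² = 2.75
ΔG = RT ln(Q/Keq) = (8.314 J mol⁻¹ K⁻¹)(298 K) × ln(2.75/9.3)
   = (2.478 kJ/mol)(-1.218) = -3.02 kJ/mol
ΔG < 0, so the forward reaction is spontaneous (proceeds forward).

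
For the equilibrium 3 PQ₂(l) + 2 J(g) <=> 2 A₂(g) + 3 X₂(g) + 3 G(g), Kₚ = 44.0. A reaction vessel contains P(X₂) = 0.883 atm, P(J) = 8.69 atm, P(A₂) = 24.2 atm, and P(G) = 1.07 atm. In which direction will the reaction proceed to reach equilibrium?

(PQ₂ is a pure liquid — omitted from Qₚ.)
Qₚ = P(A₂)²·P(X₂)³·P(G)³ / P(J)² = (24.2)²·(0.883)³·(1.07)³ / (8.69)² = 6.54
Qₚ = 6.54 < Kₚ = 44.0, so the forward reaction proceeds.

in the forward direction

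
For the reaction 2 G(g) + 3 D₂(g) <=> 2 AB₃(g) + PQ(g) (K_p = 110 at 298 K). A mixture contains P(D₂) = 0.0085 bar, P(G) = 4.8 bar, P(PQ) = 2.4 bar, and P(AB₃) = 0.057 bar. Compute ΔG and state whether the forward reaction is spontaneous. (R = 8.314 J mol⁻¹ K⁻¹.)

ΔG = 3.99 kJ/mol; the forward reaction is non-spontaneous

Q_p = P(AB₃)²·P(PQ) / (P(G)²·P(D₂)³) = (0.057)²·(2.4) / ((4.8)²·(0.0085)³) = 551
ΔG = RT ln(Q_p/K_p) = (8.314 J mol⁻¹ K⁻¹)(298 K) × ln(551/110)
   = (2.478 kJ/mol)(1.611) = 3.99 kJ/mol
ΔG > 0, so the forward reaction is non-spontaneous (proceeds in reverse).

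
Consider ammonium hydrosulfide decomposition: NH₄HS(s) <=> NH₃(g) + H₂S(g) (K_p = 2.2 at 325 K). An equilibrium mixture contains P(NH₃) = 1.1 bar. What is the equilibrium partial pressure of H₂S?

(NH₄HS is a pure solid — omitted from K_p.)
At equilibrium, K_p = P(NH₃)·P(H₂S) = 2.2.
(1.1)·(P(H₂S)) = 2.2
P(H₂S) = 2.00 = 2.0 bar

P(H₂S) = 2.0 bar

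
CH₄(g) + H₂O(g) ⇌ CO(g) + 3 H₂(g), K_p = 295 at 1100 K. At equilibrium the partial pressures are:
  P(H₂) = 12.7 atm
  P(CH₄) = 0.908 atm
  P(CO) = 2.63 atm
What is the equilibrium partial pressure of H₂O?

P(H₂O) = 20.1 atm

At equilibrium, K_p = P(CO)·P(H₂)³ / (P(CH₄)·P(H₂O)) = 295.
(2.63)·(12.7)³ / ((0.908)·(P(H₂O))) = 295
P(H₂O) = 20.1 atm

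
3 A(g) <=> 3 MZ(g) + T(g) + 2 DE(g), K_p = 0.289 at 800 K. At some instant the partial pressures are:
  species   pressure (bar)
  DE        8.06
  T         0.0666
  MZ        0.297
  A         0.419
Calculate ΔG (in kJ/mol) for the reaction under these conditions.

ΔG = 11.1 kJ/mol

Q_p = P(MZ)³·P(T)·P(DE)² / P(A)³ = (0.297)³·(0.0666)·(8.06)² / (0.419)³ = 1.54
ΔG = RT ln(Q_p/K_p) = (8.314 J mol⁻¹ K⁻¹)(800 K) × ln(1.54/0.289)
   = (6.651 kJ/mol)(1.673) = 11.1 kJ/mol
ΔG > 0, so the forward reaction is non-spontaneous (proceeds in reverse).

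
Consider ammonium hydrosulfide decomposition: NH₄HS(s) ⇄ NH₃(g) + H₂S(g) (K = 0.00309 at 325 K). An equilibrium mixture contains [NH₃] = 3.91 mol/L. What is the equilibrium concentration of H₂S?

(NH₄HS is a pure solid — omitted from K.)
At equilibrium, K = [NH₃]·[H₂S] = 0.00309.
(3.91)·([H₂S]) = 0.00309
[H₂S] = 7.90×10⁻⁴ mol/L

[H₂S] = 7.90×10⁻⁴ mol/L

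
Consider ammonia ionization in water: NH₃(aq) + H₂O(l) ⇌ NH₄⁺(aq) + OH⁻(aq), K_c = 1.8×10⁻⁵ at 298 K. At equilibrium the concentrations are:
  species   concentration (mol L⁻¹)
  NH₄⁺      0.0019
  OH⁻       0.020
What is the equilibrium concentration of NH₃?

[NH₃] = 2.1 mol L⁻¹

(H₂O is a pure liquid — omitted from K_c.)
At equilibrium, K_c = [NH₄⁺]·[OH⁻] / [NH₃] = 1.8×10⁻⁵.
(0.0019)·(0.020) / ([NH₃]) = 1.8×10⁻⁵
[NH₃] = 2.11 = 2.1 mol L⁻¹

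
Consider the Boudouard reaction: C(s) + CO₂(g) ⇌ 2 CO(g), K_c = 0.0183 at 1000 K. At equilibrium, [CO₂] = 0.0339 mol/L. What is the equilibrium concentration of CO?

[CO] = 0.0249 mol/L

(C is a pure solid — omitted from K_c.)
At equilibrium, K_c = [CO]² / [CO₂] = 0.0183.
([CO])² / (0.0339) = 0.0183
[CO]² = 6.20e-4 ⇒ [CO] = 0.0249 mol/L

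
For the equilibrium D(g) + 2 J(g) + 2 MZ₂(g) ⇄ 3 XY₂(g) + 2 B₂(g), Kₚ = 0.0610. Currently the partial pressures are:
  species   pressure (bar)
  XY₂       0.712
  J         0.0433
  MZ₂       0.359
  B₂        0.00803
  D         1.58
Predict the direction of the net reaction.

at equilibrium

Qₚ = P(XY₂)³·P(B₂)² / (P(D)·P(J)²·P(MZ₂)²) = (0.712)³·(0.00803)² / ((1.58)·(0.0433)²·(0.359)²) = 0.0610
Qₚ = 0.0610 = Kₚ, so the system is already at equilibrium.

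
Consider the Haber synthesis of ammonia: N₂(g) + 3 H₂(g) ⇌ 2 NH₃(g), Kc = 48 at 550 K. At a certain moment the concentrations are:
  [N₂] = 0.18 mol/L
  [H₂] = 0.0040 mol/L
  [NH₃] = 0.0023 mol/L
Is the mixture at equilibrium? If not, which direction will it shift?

no; Q > K, reaction proceeds in reverse

Qc = [NH₃]² / ([N₂]·[H₂]³) = (0.0023)² / ((0.18)·(0.0040)³) = 460
Qc = 460 > Kc = 48: net reverse reaction.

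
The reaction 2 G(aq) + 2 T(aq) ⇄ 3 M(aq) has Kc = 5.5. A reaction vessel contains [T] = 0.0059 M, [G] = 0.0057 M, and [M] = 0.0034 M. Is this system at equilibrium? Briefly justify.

Qc = [M]³ / ([G]²·[T]²) = (0.0034)³ / ((0.0057)²·(0.0059)²) = 35
Qc = 35 > Kc = 5.5: net reverse reaction.

no; Q > K, reaction proceeds in reverse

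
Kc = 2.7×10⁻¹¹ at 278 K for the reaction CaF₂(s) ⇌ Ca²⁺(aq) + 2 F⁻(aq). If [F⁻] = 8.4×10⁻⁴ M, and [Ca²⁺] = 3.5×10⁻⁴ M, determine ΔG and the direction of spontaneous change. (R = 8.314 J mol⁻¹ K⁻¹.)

(CaF₂ is a pure solid — omitted from Qc.)
Qc = [Ca²⁺]·[F⁻]² = (3.5×10⁻⁴)·(8.4×10⁻⁴)² = 2.47×10⁻¹⁰
ΔG = RT ln(Qc/Kc) = (8.314 J mol⁻¹ K⁻¹)(278 K) × ln(2.47×10⁻¹⁰/2.7×10⁻¹¹)
   = (2.311 kJ/mol)(2.214) = 5.12 kJ/mol
ΔG > 0, so the forward reaction is non-spontaneous (proceeds in reverse).

ΔG = 5.12 kJ/mol; the forward reaction is non-spontaneous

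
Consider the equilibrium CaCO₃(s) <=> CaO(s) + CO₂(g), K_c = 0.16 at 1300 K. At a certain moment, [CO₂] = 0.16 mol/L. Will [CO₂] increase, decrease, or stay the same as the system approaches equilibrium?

stay the same

(CaCO₃, CaO are pure solids — omitted from Q_c.)
Q_c = [CO₂] = 0.16
Q_c = 0.16 = K_c; the system is at equilibrium.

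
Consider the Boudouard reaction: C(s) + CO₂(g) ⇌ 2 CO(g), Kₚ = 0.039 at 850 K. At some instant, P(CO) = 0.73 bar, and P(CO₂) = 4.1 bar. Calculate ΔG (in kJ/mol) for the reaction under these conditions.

ΔG = 8.51 kJ/mol

(C is a pure solid — omitted from Qₚ.)
Qₚ = P(CO)² / P(CO₂) = (0.73)² / (4.1) = 0.130
ΔG = RT ln(Qₚ/Kₚ) = (8.314 J mol⁻¹ K⁻¹)(850 K) × ln(0.130/0.039)
   = (7.067 kJ/mol)(1.204) = 8.51 kJ/mol
ΔG > 0, so the forward reaction is non-spontaneous (proceeds in reverse).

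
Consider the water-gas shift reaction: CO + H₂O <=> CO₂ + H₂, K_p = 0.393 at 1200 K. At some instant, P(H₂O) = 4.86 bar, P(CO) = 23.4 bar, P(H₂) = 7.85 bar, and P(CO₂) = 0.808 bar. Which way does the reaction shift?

to the right

Q_p = P(CO₂)·P(H₂) / (P(CO)·P(H₂O)) = (0.808)·(7.85) / ((23.4)·(4.86)) = 0.0558
Q_p = 0.0558 < K_p = 0.393, so the forward reaction proceeds.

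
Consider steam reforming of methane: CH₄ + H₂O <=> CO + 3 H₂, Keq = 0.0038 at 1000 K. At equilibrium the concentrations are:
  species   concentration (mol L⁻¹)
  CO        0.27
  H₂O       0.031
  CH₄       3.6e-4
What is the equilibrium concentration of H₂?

[H₂] = 0.0054 mol L⁻¹

At equilibrium, Keq = [CO]·[H₂]³ / ([CH₄]·[H₂O]) = 0.0038.
(0.27)·([H₂])³ / ((3.6e-4)·(0.031)) = 0.0038
[H₂]³ = 1.57e-7 ⇒ [H₂] = 0.0054 mol L⁻¹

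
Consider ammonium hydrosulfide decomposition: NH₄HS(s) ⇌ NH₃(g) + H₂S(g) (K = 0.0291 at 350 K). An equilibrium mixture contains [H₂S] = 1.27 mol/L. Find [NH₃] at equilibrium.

[NH₃] = 0.0229 mol/L

(NH₄HS is a pure solid — omitted from K.)
At equilibrium, K = [NH₃]·[H₂S] = 0.0291.
([NH₃])·(1.27) = 0.0291
[NH₃] = 0.0229 mol/L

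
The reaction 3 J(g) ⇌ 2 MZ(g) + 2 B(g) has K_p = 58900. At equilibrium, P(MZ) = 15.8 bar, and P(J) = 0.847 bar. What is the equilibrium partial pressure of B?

At equilibrium, K_p = P(MZ)²·P(B)² / P(J)³ = 58900.
(15.8)²·(P(B))² / (0.847)³ = 58900
P(B)² = 143 ⇒ P(B) = 12.0 bar

P(B) = 12.0 bar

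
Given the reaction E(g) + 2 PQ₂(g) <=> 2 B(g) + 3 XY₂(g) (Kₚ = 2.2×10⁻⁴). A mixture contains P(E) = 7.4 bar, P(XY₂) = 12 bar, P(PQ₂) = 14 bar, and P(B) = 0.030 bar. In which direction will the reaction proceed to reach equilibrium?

Qₚ = P(B)²·P(XY₂)³ / (P(E)·P(PQ₂)²) = (0.030)²·(12)³ / ((7.4)·(14)²) = 0.0011
Qₚ = 0.0011 > Kₚ = 2.2×10⁻⁴, so the reverse reaction proceeds.

in the reverse direction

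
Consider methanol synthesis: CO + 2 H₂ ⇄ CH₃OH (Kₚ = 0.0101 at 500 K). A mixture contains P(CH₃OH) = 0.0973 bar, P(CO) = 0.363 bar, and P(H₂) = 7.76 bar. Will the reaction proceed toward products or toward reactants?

Qₚ = P(CH₃OH) / (P(CO)·P(H₂)²) = (0.0973) / ((0.363)·(7.76)²) = 0.00445
Qₚ = 0.00445 < Kₚ = 0.0101, so the forward reaction proceeds.

forward (toward products)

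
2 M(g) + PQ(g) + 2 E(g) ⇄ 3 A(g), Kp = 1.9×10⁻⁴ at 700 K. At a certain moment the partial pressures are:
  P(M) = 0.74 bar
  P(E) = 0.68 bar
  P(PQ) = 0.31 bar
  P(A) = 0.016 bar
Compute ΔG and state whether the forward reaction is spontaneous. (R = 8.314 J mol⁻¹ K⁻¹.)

Qp = P(A)³ / (P(M)²·P(PQ)·P(E)²) = (0.016)³ / ((0.74)²·(0.31)·(0.68)²) = 5.22×10⁻⁵
ΔG = RT ln(Qp/Kp) = (8.314 J mol⁻¹ K⁻¹)(700 K) × ln(5.22×10⁻⁵/1.9×10⁻⁴)
   = (5.820 kJ/mol)(-1.292) = -7.52 kJ/mol
ΔG < 0, so the forward reaction is spontaneous (proceeds forward).

ΔG = -7.52 kJ/mol; the forward reaction is spontaneous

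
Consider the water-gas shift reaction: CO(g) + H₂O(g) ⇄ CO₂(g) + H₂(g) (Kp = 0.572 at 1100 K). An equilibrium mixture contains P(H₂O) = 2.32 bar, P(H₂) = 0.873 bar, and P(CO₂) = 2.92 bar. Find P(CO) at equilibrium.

P(CO) = 1.92 bar

At equilibrium, Kp = P(CO₂)·P(H₂) / (P(CO)·P(H₂O)) = 0.572.
(2.92)·(0.873) / ((P(CO))·(2.32)) = 0.572
P(CO) = 1.92 bar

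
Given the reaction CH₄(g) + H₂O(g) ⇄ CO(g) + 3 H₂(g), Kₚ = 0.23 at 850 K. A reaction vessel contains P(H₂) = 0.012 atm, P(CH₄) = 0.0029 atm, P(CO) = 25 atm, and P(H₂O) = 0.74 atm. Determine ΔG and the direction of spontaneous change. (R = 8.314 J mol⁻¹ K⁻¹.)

ΔG = -17.2 kJ/mol; the forward reaction is spontaneous

Qₚ = P(CO)·P(H₂)³ / (P(CH₄)·P(H₂O)) = (25)·(0.012)³ / ((0.0029)·(0.74)) = 0.0201
ΔG = RT ln(Qₚ/Kₚ) = (8.314 J mol⁻¹ K⁻¹)(850 K) × ln(0.0201/0.23)
   = (7.067 kJ/mol)(-2.437) = -17.2 kJ/mol
ΔG < 0, so the forward reaction is spontaneous (proceeds forward).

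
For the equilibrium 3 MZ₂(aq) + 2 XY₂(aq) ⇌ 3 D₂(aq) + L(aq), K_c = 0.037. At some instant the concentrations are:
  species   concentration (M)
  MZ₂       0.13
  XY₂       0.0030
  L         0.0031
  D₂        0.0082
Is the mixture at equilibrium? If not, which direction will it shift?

no; Q > K, reaction proceeds in reverse

Q_c = [D₂]³·[L] / ([MZ₂]³·[XY₂]²) = (0.0082)³·(0.0031) / ((0.13)³·(0.0030)²) = 0.086
Q_c = 0.086 > K_c = 0.037: net reverse reaction.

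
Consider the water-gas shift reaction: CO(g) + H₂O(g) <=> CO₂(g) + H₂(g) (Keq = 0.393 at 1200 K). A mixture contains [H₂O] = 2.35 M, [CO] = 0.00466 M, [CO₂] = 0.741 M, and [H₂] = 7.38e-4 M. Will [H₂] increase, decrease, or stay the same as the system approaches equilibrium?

increase

Q = [CO₂]·[H₂] / ([CO]·[H₂O]) = (0.741)·(7.38e-4) / ((0.00466)·(2.35)) = 0.0499
Q = 0.0499 < Keq = 0.393: net forward reaction.
H₂ is a product, so it increases.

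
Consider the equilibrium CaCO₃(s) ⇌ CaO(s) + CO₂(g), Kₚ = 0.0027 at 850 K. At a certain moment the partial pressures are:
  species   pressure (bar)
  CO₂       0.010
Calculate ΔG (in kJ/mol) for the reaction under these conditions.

(CaCO₃, CaO are pure solids — omitted from Qₚ.)
Qₚ = P(CO₂) = 0.0100
ΔG = RT ln(Qₚ/Kₚ) = (8.314 J mol⁻¹ K⁻¹)(850 K) × ln(0.0100/0.0027)
   = (7.067 kJ/mol)(1.309) = 9.25 kJ/mol
ΔG > 0, so the forward reaction is non-spontaneous (proceeds in reverse).

ΔG = 9.25 kJ/mol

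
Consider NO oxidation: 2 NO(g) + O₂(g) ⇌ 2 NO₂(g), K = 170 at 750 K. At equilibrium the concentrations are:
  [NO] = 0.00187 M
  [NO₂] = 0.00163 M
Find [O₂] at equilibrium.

[O₂] = 0.00447 M

At equilibrium, K = [NO₂]² / ([NO]²·[O₂]) = 170.
(0.00163)² / ((0.00187)²·([O₂])) = 170
[O₂] = 0.00447 M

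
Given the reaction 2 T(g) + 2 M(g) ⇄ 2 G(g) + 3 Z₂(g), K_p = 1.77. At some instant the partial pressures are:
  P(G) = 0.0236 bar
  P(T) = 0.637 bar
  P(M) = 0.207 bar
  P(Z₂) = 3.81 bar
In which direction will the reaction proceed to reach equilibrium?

Q_p = P(G)²·P(Z₂)³ / (P(T)²·P(M)²) = (0.0236)²·(3.81)³ / ((0.637)²·(0.207)²) = 1.77
Q_p = 1.77 = K_p, so the system is already at equilibrium.

no net change (already at equilibrium)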